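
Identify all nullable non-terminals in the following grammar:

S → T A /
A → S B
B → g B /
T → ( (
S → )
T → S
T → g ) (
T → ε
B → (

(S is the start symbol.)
ε-productions: T → ε
So T is immediately nullable.
No further non-terminal can be added: every production for the remaining non-terminals contains a terminal or a non-nullable non-terminal.
Nullable = { 'T' }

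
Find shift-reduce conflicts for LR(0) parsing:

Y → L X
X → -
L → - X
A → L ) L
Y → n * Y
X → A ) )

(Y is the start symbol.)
Yes — I7: [X → - .] vs [L → . - X]

Augment with Y' → Y and build the canonical LR(0) collection (I0 = CLOSURE({[Y' → . Y]}), then GOTO on every symbol after a dot until no new states appear). It has 16 states:
  I0: { [L → . - X], [Y → . L X], [Y → . n * Y], [Y' → . Y] }  — shift
  I1: { [A → . L ) L], [L → - . X], [L → . - X], [X → . -], [X → . A ) )] }  — shift
  I2: { [A → . L ) L], [L → . - X], [X → . -], [X → . A ) )], [Y → L . X] }  — shift
  I3: { [Y' → Y .] }  — accept
  I4: { [Y → n . * Y] }  — shift
  I5: { [L → . - X], [Y → . L X], [Y → . n * Y], [Y → n * . Y] }  — shift
  I6: { [Y → n * Y .] }  — reduce
  I7: { [A → . L ) L], [L → - . X], [L → . - X], [X → - .], [X → . -], [X → . A ) )] }  — shift, reduce
  I8: { [X → A . ) )] }  — shift
  I9: { [A → L . ) L] }  — shift
  I10: { [Y → L X .] }  — reduce
  I11: { [A → L ) . L], [L → . - X] }  — shift
  I12: { [A → L ) L .] }  — reduce
  I13: { [X → A ) . )] }  — shift
  I14: { [X → A ) ) .] }  — reduce
  I15: { [L → - X .] }  — reduce

I7 contains reduce item [X → - .] and shift items [L → . - X], [X → . -] — shift-reduce conflict.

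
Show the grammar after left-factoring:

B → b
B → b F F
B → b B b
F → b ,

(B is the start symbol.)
B → b B'
B' → ε
B' → F F
B' → B b
F → b ,

Left-factoring transforms A → αβ₁ | αβ₂ into A → αA' and A' → β₁ | β₂
(α is the longest common prefix among the alternatives). Repeat until
no nonterminal has two alternatives with a common prefix.

Round 1: B has alternatives sharing prefix 'b'. Introduce B': B → b B'
  Add: B' → ε
  Add: B' → F F
  Add: B' → B b

No remaining common prefixes — done.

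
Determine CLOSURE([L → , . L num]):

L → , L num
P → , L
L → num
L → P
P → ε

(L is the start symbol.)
To compute CLOSURE, for each item [A → α.Bβ] where B is a non-terminal, add [B → .γ] for all productions B → γ; repeat for the newly added items until nothing changes.

Start with: [L → , . L num]
  [L → , . L num] has the dot before L: add [L → . , L num], [L → . num], [L → . P]
  [L → . P] has the dot before P: add [P → . , L], [P → .]
No further items can be added.

CLOSURE = { [L → , . L num], [L → . , L num], [L → . P], [L → . num], [P → . , L], [P → .] }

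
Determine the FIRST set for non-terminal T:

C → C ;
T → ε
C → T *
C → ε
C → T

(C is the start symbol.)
From T → ε:
  - ε-production, so ε ∈ FIRST(T)

Collecting: FIRST(T) = { ε }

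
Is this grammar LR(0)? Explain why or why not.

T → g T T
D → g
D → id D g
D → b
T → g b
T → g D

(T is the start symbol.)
Augment with T' → T and build the canonical LR(0) collection (I0 = CLOSURE({[T' → . T]}), then GOTO on every symbol after a dot until no new states appear). It has 13 states:
  I0: { [T → . g D], [T → . g T T], [T → . g b], [T' → . T] }  — shift
  I1: { [T' → T .] }  — accept
  I2: { [D → . b], [D → . g], [D → . id D g], [T → . g D], [T → . g T T], [T → . g b], [T → g . D], [T → g . T T], [T → g . b] }  — shift
  I3: { [T → g D .] }  — reduce
  I4: { [T → . g D], [T → . g T T], [T → . g b], [T → g T . T] }  — shift
  I5: { [D → b .], [T → g b .] }  — 2 reduces
  I6: { [D → . b], [D → . g], [D → . id D g], [D → g .], [T → . g D], [T → . g T T], [T → . g b], [T → g . D], [T → g . T T], [T → g . b] }  — shift, reduce
  I7: { [D → . b], [D → . g], [D → . id D g], [D → id . D g] }  — shift
  I8: { [D → id D . g] }  — shift
  I9: { [D → b .] }  — reduce
  I10: { [D → g .] }  — reduce
  I11: { [D → id D g .] }  — reduce
  I12: { [T → g T T .] }  — reduce

Conflict in state I5:
  Reduce-reduce conflict: [D → b .] and [T → g b .]
So the grammar is NOT LR(0).

Answer: No. Reduce-reduce conflict: [D → b .] and [T → g b .]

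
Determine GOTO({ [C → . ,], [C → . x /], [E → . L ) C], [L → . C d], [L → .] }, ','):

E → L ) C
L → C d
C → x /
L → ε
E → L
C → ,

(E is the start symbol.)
GOTO(I, ',') = CLOSURE({ [A → αX.β] : [A → α.Xβ] ∈ I, X = ',' })

Items with dot before ',', with the dot advanced:
  [C → . ,] → [C → , .]
Closure adds nothing (no advanced item has the dot before a non-terminal).

GOTO = { [C → , .] }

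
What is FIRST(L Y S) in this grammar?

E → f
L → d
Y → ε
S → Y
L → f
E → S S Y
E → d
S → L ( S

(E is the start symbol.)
{ 'd', 'f' }

FIRST sets of the non-terminals involved (from the grammar, by fixed-point iteration):
  FIRST(L) = { 'd', 'f' }

To compute FIRST(L Y S), process the symbols left to right:
Symbol L is a non-terminal. Add FIRST(L) \ {ε} = { 'd', 'f' }
L is not nullable (ε ∉ FIRST(L)), so stop here.
FIRST(L Y S) = { 'd', 'f' }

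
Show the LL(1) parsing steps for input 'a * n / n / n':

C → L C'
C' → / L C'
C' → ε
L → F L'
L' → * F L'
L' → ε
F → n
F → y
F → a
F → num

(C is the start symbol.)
Stack is shown with the top on the left.

Stack        Input            Action
------------------------------------
C $          a * n / n / n $  output C → L C'
L C' $       a * n / n / n $  output L → F L'
F L' C' $    a * n / n / n $  output F → a
a L' C' $    a * n / n / n $  match 'a'
L' C' $      * n / n / n $    output L' → * F L'
* F L' C' $  * n / n / n $    match '*'
F L' C' $    n / n / n $      output F → n
n L' C' $    n / n / n $      match 'n'
L' C' $      / n / n $        output L' → ε
C' $         / n / n $        output C' → / L C'
/ L C' $     / n / n $        match '/'
L C' $       n / n $          output L → F L'
F L' C' $    n / n $          output F → n
n L' C' $    n / n $          match 'n'
L' C' $      / n $            output L' → ε
C' $         / n $            output C' → / L C'
/ L C' $     / n $            match '/'
L C' $       n $              output L → F L'
F L' C' $    n $              output F → n
n L' C' $    n $              match 'n'
L' C' $      $                output L' → ε
C' $         $                output C' → ε
$            $                accept

The string is accepted.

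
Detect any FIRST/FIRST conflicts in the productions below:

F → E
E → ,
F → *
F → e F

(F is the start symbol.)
A FIRST/FIRST conflict occurs when two productions N → α and N → β for the same non-terminal have FIRST(α) ∩ FIRST(β) ≠ ∅ (with ε ∈ FIRST of a nullable right-hand side, so two nullable alternatives also conflict).

FIRST sets of the non-terminals at (or reachable through a nullable prefix from) the front of some alternative:
  FIRST(E) = { ',' }

Productions for F:
  F → E: FIRST = { ',' }
  F → *: FIRST = { '*' }
  F → e F: FIRST = { 'e' }
E has only one production, so no FIRST/FIRST conflict is possible there.

All alternatives of each non-terminal have pairwise disjoint FIRST sets.

Answer: No FIRST/FIRST conflicts.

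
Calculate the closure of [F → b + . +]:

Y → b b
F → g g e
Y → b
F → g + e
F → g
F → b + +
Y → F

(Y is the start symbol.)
To compute CLOSURE, for each item [A → α.Bβ] where B is a non-terminal, add [B → .γ] for all productions B → γ; repeat for the newly added items until nothing changes.

Start with: [F → b + . +]
The dot precedes the terminal '+', so nothing is added.

CLOSURE = { [F → b + . +] }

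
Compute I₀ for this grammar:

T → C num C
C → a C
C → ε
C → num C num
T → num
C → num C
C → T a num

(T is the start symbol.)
{ [C → . T a num], [C → . a C], [C → . num C num], [C → . num C], [C → .], [T → . C num C], [T → . num], [T' → . T] }

First, augment the grammar with T' → T
I₀ = CLOSURE({ [T' → . T] }):
  [T' → . T] has the dot before T: add [T → . C num C], [T → . num]
  [T → . C num C] has the dot before C: add [C → . a C], [C → .], [C → . num C num], [C → . num C], [C → . T a num]
No further items can be added.

I₀ = { [C → . T a num], [C → . a C], [C → . num C num], [C → . num C], [C → .], [T → . C num C], [T → . num], [T' → . T] }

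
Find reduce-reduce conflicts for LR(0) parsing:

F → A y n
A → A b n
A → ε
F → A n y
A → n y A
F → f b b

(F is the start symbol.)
No reduce-reduce conflicts

A reduce-reduce conflict occurs when an LR(0) state has two complete items [A → α .] and [B → β .] — both call for a reduction, and with no lookahead the parser cannot choose between them.

Augment with F' → F and build the canonical LR(0) collection (I0 = CLOSURE({[F' → . F]}), then GOTO on every symbol after a dot until no new states appear). It has 15 states:
  I0: { [A → . A b n], [A → . n y A], [A → .], [F → . A n y], [F → . A y n], [F → . f b b], [F' → . F] }  — shift, reduce
  I1: { [A → A . b n], [F → A . n y], [F → A . y n] }  — shift
  I2: { [F' → F .] }  — accept
  I3: { [F → f . b b] }  — shift
  I4: { [A → n . y A] }  — shift
  I5: { [A → . A b n], [A → . n y A], [A → .], [A → n y . A] }  — shift, reduce
  I6: { [A → A . b n], [A → n y A .] }  — shift, reduce
  I7: { [A → A b . n] }  — shift
  I8: { [A → A b n .] }  — reduce
  I9: { [F → f b . b] }  — shift
  I10: { [F → f b b .] }  — reduce
  I11: { [F → A n . y] }  — shift
  I12: { [F → A y . n] }  — shift
  I13: { [F → A y n .] }  — reduce
  I14: { [F → A n y .] }  — reduce

No state contains more than one complete item.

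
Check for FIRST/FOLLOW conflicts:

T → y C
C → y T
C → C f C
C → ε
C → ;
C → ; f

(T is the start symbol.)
Yes. C → C f C with FOLLOW(C) on { 'f' }

Nullable non-terminals: C.
FIRST sets used below: FIRST(C) = { ';', 'f', 'y', ε }

C: nullable alternative(s) C → ε; FOLLOW(C) = { $, 'f' }
  C → y T: FIRST \ {ε} = { 'y' } — disjoint from FOLLOW(C)
  C → C f C: FIRST \ {ε} = { ';', 'f', 'y' } — overlaps FOLLOW(C) on { 'f' }: CONFLICT
  C → ε: FIRST \ {ε} = { } — this is the only nullable alternative, skip
  C → ;: FIRST \ {ε} = { ';' } — disjoint from FOLLOW(C)
  C → ; f: FIRST \ {ε} = { ';' } — disjoint from FOLLOW(C)

T has no nullable alternative, so no FIRST/FOLLOW check is needed there.

So the grammar has 1 FIRST/FOLLOW conflict (marked CONFLICT above).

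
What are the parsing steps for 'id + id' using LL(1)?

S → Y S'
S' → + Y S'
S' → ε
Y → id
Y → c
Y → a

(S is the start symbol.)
LL(1) parsing maintains a stack (initially the start symbol over $) and the input. At each step: if the stack top is a terminal, match it against the current input token; if it is a non-terminal N, replace it with the RHS of M[N, lookahead] (the unique production whose predict set contains the lookahead).

Stack is shown with the top on the left.

Stack     Input      Action
---------------------------
S $       id + id $  output S → Y S'
Y S' $    id + id $  output Y → id
id S' $   id + id $  match 'id'
S' $      + id $     output S' → + Y S'
+ Y S' $  + id $     match '+'
Y S' $    id $       output Y → id
id S' $   id $       match 'id'
S' $      $          output S' → ε
$         $          accept

The string is accepted.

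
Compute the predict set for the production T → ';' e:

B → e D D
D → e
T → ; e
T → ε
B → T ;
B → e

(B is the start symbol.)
PREDICT(T → ';' e) = (FIRST(RHS) \ {ε}) ∪ (FOLLOW(T) if ε ∈ FIRST(RHS), i.e. RHS ⇒* ε)
FIRST(';' e) = { ';' }
ε ∉ FIRST(';' e), so FOLLOW(T) is not added.
PREDICT(T → ';' e) = { ';' }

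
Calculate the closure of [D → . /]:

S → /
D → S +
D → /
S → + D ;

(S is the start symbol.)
To compute CLOSURE, for each item [A → α.Bβ] where B is a non-terminal, add [B → .γ] for all productions B → γ; repeat for the newly added items until nothing changes.

Start with: [D → . /]
The dot precedes the terminal '/', so nothing is added.

CLOSURE = { [D → . /] }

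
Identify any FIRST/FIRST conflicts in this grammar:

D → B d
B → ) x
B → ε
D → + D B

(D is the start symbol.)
No FIRST/FIRST conflicts.

A FIRST/FIRST conflict occurs when two productions N → α and N → β for the same non-terminal have FIRST(α) ∩ FIRST(β) ≠ ∅ (with ε ∈ FIRST of a nullable right-hand side, so two nullable alternatives also conflict).

FIRST sets of the non-terminals at (or reachable through a nullable prefix from) the front of some alternative:
  FIRST(B) = { ')', ε }

Productions for D:
  D → B d: FIRST = { ')', 'd' }
  D → + D B: FIRST = { '+' }
Productions for B:
  B → ) x: FIRST = { ')' }
  B → ε: FIRST = { ε }

All alternatives of each non-terminal have pairwise disjoint FIRST sets.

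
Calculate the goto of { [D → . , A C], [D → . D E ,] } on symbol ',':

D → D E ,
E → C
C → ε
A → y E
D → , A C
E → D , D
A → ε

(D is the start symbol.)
GOTO(I, ',') = CLOSURE({ [A → αX.β] : [A → α.Xβ] ∈ I, X = ',' })

Items with dot before ',', with the dot advanced:
  [D → . , A C] → [D → , . A C]
Closure of the advanced items:
  [D → , . A C] has the dot before A: add [A → . y E], [A → .]

GOTO = { [A → . y E], [A → .], [D → , . A C] }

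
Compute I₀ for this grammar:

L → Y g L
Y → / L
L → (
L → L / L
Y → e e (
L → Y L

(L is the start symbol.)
First, augment the grammar with L' → L
I₀ = CLOSURE({ [L' → . L] }):
  [L' → . L] has the dot before L: add [L → . Y g L], [L → . (], [L → . L / L], [L → . Y L]
  [L → . Y g L] has the dot before Y: add [Y → . / L], [Y → . e e (]
No further items can be added.

I₀ = { [L → . (], [L → . L / L], [L → . Y L], [L → . Y g L], [L' → . L], [Y → . / L], [Y → . e e (] }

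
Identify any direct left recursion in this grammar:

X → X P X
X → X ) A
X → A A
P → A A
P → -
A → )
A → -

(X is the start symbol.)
Direct left recursion occurs when N → N α for some non-terminal N (the right-hand side begins with the left-hand side itself).

X → X P X: LEFT RECURSIVE (starts with X)
X → X ) A: LEFT RECURSIVE (starts with X)
X → A A: starts with A
P → A A: starts with A
P → -: starts with '-'
A → ): starts with ')'
A → -: starts with '-'

The grammar has direct left recursion on: X.

Answer: Yes, X is left-recursive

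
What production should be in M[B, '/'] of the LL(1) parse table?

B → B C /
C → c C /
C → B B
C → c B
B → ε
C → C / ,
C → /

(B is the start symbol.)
B → B C /, B → ε

To find M[B, '/'], we find productions for B where '/' is in the predict set (PREDICT(N → α) = (FIRST(α) \ {ε}) ∪ (FOLLOW(N) if α ⇒* ε)).

Relevant sets:
  FIRST(B) = { '/', 'c', ε }
  FIRST(C) = { '/', 'c', ε }
  FOLLOW(B) = { $, '/', 'c' }

B → B C /: PREDICT = { '/', 'c' }
  '/' is in predict set, so this production goes in M[B, '/']
B → ε: PREDICT = { $, '/', 'c' }
  '/' is in predict set, so this production goes in M[B, '/']

M[B, '/'] = B → B C /, B → ε  (a multiply-defined cell — the grammar is not LL(1))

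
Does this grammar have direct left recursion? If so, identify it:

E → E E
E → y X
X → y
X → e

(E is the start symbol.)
Yes, E is left-recursive

Direct left recursion occurs when N → N α for some non-terminal N (the right-hand side begins with the left-hand side itself).

E → E E: LEFT RECURSIVE (starts with E)
E → y X: starts with y
X → y: starts with y
X → e: starts with e

The grammar has direct left recursion on: E.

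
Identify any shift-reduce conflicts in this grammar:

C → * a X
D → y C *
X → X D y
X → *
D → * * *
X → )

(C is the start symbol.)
Yes — I6: [C → * a X .] vs [D → . * * *]

A shift-reduce conflict occurs when an LR(0) state has both:
  - a complete (reduce) item [A → α .] (dot at the end), and
  - a shift item [B → β . c γ] (dot before a terminal).

Augment with C' → C and build the canonical LR(0) collection (I0 = CLOSURE({[C' → . C]}), then GOTO on every symbol after a dot until no new states appear). It has 15 states:
  I0: { [C → . * a X], [C' → . C] }  — shift
  I1: { [C → * . a X] }  — shift
  I2: { [C' → C .] }  — accept
  I3: { [C → * a . X], [X → . )], [X → . *], [X → . X D y] }  — shift
  I4: { [X → ) .] }  — reduce
  I5: { [X → * .] }  — reduce
  I6: { [C → * a X .], [D → . * * *], [D → . y C *], [X → X . D y] }  — shift, reduce
  I7: { [D → * . * *] }  — shift
  I8: { [X → X D . y] }  — shift
  I9: { [C → . * a X], [D → y . C *] }  — shift
  I10: { [D → y C . *] }  — shift
  I11: { [D → y C * .] }  — reduce
  I12: { [X → X D y .] }  — reduce
  I13: { [D → * * . *] }  — shift
  I14: { [D → * * * .] }  — reduce

I6 contains reduce item [C → * a X .] and shift items [D → . * * *], [D → . y C *] — shift-reduce conflict.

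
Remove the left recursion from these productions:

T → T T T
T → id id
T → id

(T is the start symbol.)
T → id id T'
T → id T'
T' → T T T'
T' → ε

T is directly left-recursive. The standard transformation for
  A → A α₁ | ... | A α_m | β₁ | ... | β_n
is
  A  → β₁ A' | ... | β_n A'
  A' → α₁ A' | ... | α_m A' | ε

T → id id becomes T → id id T'
T → id becomes T → id T'
T → T T T becomes T' → T T T'
Add T' → ε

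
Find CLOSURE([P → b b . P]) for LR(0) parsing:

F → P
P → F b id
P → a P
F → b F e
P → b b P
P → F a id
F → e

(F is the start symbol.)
{ [F → . P], [F → . b F e], [F → . e], [P → . F a id], [P → . F b id], [P → . a P], [P → . b b P], [P → b b . P] }

To compute CLOSURE, for each item [A → α.Bβ] where B is a non-terminal, add [B → .γ] for all productions B → γ; repeat for the newly added items until nothing changes.

Start with: [P → b b . P]
  [P → b b . P] has the dot before P: add [P → . F b id], [P → . a P], [P → . b b P], [P → . F a id]
  [P → . F b id] has the dot before F: add [F → . P], [F → . b F e], [F → . e]
No further items can be added.

CLOSURE = { [F → . P], [F → . b F e], [F → . e], [P → . F a id], [P → . F b id], [P → . a P], [P → . b b P], [P → b b . P] }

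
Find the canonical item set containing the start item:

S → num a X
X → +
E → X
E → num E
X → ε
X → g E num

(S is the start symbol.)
{ [S → . num a X], [S' → . S] }

First, augment the grammar with S' → S
I₀ = CLOSURE({ [S' → . S] }):
  [S' → . S] has the dot before S: add [S → . num a X]
No further items can be added.

I₀ = { [S → . num a X], [S' → . S] }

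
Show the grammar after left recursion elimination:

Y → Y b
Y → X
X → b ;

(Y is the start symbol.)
Y is directly left-recursive. The standard transformation for
  A → A α₁ | ... | A α_m | β₁ | ... | β_n
is
  A  → β₁ A' | ... | β_n A'
  A' → α₁ A' | ... | α_m A' | ε

Y → X becomes Y → X Y'
Y → Y b becomes Y' → b Y'
Add Y' → ε

Productions for other non-terminals are unchanged:
  X → b ;

Resulting grammar:
Y → X Y'
Y' → b Y'
Y' → ε
X → b ;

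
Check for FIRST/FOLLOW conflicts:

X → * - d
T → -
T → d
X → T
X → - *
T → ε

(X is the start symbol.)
A FIRST/FOLLOW conflict occurs when a non-terminal N has a nullable alternative N → β (β ⇒* ε) and another alternative N → α with FIRST(α) ∩ FOLLOW(N) ≠ ∅: on such a lookahead the parser cannot decide between expanding α and letting N vanish via β.

Nullable non-terminals: T, X.
FIRST sets used below: FIRST(T) = { '-', 'd', ε }

T: nullable alternative(s) T → ε; FOLLOW(T) = { $ }
  T → -: FIRST \ {ε} = { '-' } — disjoint from FOLLOW(T)
  T → d: FIRST \ {ε} = { 'd' } — disjoint from FOLLOW(T)
  T → ε: FIRST \ {ε} = { } — this is the only nullable alternative, skip

X: nullable alternative(s) X → T; FOLLOW(X) = { $ }
  X → * - d: FIRST \ {ε} = { '*' } — disjoint from FOLLOW(X)
  X → T: FIRST \ {ε} = { '-', 'd' } — this is the only nullable alternative, skip
  X → - *: FIRST \ {ε} = { '-' } — disjoint from FOLLOW(X)

No FIRST/FOLLOW conflicts found.

Answer: No FIRST/FOLLOW conflicts.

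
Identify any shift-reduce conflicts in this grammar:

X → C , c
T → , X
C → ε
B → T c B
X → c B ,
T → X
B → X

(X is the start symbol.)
A shift-reduce conflict occurs when an LR(0) state has both:
  - a complete (reduce) item [A → α .] (dot at the end), and
  - a shift item [B → β . c γ] (dot before a terminal).

Augment with X' → X and build the canonical LR(0) collection (I0 = CLOSURE({[X' → . X]}), then GOTO on every symbol after a dot until no new states appear). It has 14 states:
  I0: { [C → .], [X → . C , c], [X → . c B ,], [X' → . X] }  — shift, reduce
  I1: { [X → C . , c] }  — shift
  I2: { [X' → X .] }  — accept
  I3: { [B → . T c B], [B → . X], [C → .], [T → . , X], [T → . X], [X → . C , c], [X → . c B ,], [X → c . B ,] }  — shift, reduce
  I4: { [C → .], [T → , . X], [X → . C , c], [X → . c B ,] }  — shift, reduce
  I5: { [X → c B . ,] }  — shift
  I6: { [B → T . c B] }  — shift
  I7: { [B → X .], [T → X .] }  — 2 reduces
  I8: { [B → . T c B], [B → . X], [B → T c . B], [C → .], [T → . , X], [T → . X], [X → . C , c], [X → . c B ,] }  — shift, reduce
  I9: { [B → T c B .] }  — reduce
  I10: { [X → c B , .] }  — reduce
  I11: { [T → , X .] }  — reduce
  I12: { [X → C , . c] }  — shift
  I13: { [X → C , c .] }  — reduce

I0 contains reduce item [C → .] and shift item [X → . c B ,] — shift-reduce conflict.
I3 contains reduce item [C → .] and shift items [T → . , X], [X → . c B ,] — shift-reduce conflict.
I4 contains reduce item [C → .] and shift item [X → . c B ,] — shift-reduce conflict.
I8 contains reduce item [C → .] and shift items [T → . , X], [X → . c B ,] — shift-reduce conflict.

Answer: Yes — I0: [C → .] vs [X → . c B ,]; I3: [C → .] vs [T → . , X]; I4: [C → .] vs [X → . c B ,]; I8: [C → .] vs [T → . , X]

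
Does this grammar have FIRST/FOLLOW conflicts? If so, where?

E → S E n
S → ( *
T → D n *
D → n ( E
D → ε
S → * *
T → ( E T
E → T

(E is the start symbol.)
Yes. D → n '(' E with FOLLOW(D) on { 'n' }

A FIRST/FOLLOW conflict occurs when a non-terminal N has a nullable alternative N → β (β ⇒* ε) and another alternative N → α with FIRST(α) ∩ FOLLOW(N) ≠ ∅: on such a lookahead the parser cannot decide between expanding α and letting N vanish via β.

Nullable non-terminals: D.

D: nullable alternative(s) D → ε; FOLLOW(D) = { 'n' }
  D → n ( E: FIRST \ {ε} = { 'n' } — overlaps FOLLOW(D) on { 'n' }: CONFLICT
  D → ε: FIRST \ {ε} = { } — this is the only nullable alternative, skip

E, S, T have no nullable alternative, so no FIRST/FOLLOW check is needed there.

So the grammar has 1 FIRST/FOLLOW conflict (marked CONFLICT above).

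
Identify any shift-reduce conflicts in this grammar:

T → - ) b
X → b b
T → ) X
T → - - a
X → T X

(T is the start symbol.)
A shift-reduce conflict occurs when an LR(0) state has both:
  - a complete (reduce) item [A → α .] (dot at the end), and
  - a shift item [B → β . c γ] (dot before a terminal).

Augment with T' → T and build the canonical LR(0) collection (I0 = CLOSURE({[T' → . T]}), then GOTO on every symbol after a dot until no new states appear). It has 13 states:
  I0: { [T → . ) X], [T → . - ) b], [T → . - - a], [T' → . T] }  — shift
  I1: { [T → ) . X], [T → . ) X], [T → . - ) b], [T → . - - a], [X → . T X], [X → . b b] }  — shift
  I2: { [T → - . ) b], [T → - . - a] }  — shift
  I3: { [T' → T .] }  — accept
  I4: { [T → - ) . b] }  — shift
  I5: { [T → - - . a] }  — shift
  I6: { [T → - - a .] }  — reduce
  I7: { [T → - ) b .] }  — reduce
  I8: { [T → . ) X], [T → . - ) b], [T → . - - a], [X → . T X], [X → . b b], [X → T . X] }  — shift
  I9: { [T → ) X .] }  — reduce
  I10: { [X → b . b] }  — shift
  I11: { [X → b b .] }  — reduce
  I12: { [X → T X .] }  — reduce

No state contains both a complete item and a shift item.

Answer: No shift-reduce conflicts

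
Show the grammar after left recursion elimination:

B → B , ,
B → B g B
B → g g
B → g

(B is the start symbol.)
B → g g B'
B → g B'
B' → , , B'
B' → g B B'
B' → ε

B is directly left-recursive. The standard transformation for
  A → A α₁ | ... | A α_m | β₁ | ... | β_n
is
  A  → β₁ A' | ... | β_n A'
  A' → α₁ A' | ... | α_m A' | ε

B → g g becomes B → g g B'
B → g becomes B → g B'
B → B , , becomes B' → , , B'
B → B g B becomes B' → g B B'
Add B' → ε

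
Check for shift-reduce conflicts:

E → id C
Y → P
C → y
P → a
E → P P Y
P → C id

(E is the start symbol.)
A shift-reduce conflict occurs when an LR(0) state has both:
  - a complete (reduce) item [A → α .] (dot at the end), and
  - a shift item [B → β . c γ] (dot before a terminal).

Augment with E' → E and build the canonical LR(0) collection (I0 = CLOSURE({[E' → . E]}), then GOTO on every symbol after a dot until no new states appear). It has 12 states:
  I0: { [C → . y], [E → . P P Y], [E → . id C], [E' → . E], [P → . C id], [P → . a] }  — shift
  I1: { [P → C . id] }  — shift
  I2: { [E' → E .] }  — accept
  I3: { [C → . y], [E → P . P Y], [P → . C id], [P → . a] }  — shift
  I4: { [P → a .] }  — reduce
  I5: { [C → . y], [E → id . C] }  — shift
  I6: { [C → y .] }  — reduce
  I7: { [E → id C .] }  — reduce
  I8: { [C → . y], [E → P P . Y], [P → . C id], [P → . a], [Y → . P] }  — shift
  I9: { [Y → P .] }  — reduce
  I10: { [E → P P Y .] }  — reduce
  I11: { [P → C id .] }  — reduce

No state contains both a complete item and a shift item.

Answer: No shift-reduce conflicts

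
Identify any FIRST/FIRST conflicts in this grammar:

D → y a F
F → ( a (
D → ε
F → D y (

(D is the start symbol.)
FIRST sets of the non-terminals at (or reachable through a nullable prefix from) the front of some alternative:
  FIRST(D) = { 'y', ε }

Productions for D:
  D → y a F: FIRST = { 'y' }
  D → ε: FIRST = { ε }
Productions for F:
  F → ( a (: FIRST = { '(' }
  F → D y (: FIRST = { 'y' }

All alternatives of each non-terminal have pairwise disjoint FIRST sets.

Answer: No FIRST/FIRST conflicts.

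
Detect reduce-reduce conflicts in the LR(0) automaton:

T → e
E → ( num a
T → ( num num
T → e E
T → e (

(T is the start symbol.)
A reduce-reduce conflict occurs when an LR(0) state has two complete items [A → α .] and [B → β .] — both call for a reduction, and with no lookahead the parser cannot choose between them.

Augment with T' → T and build the canonical LR(0) collection (I0 = CLOSURE({[T' → . T]}), then GOTO on every symbol after a dot until no new states appear). It has 10 states:
  I0: { [T → . ( num num], [T → . e (], [T → . e E], [T → . e], [T' → . T] }  — shift
  I1: { [T → ( . num num] }  — shift
  I2: { [T' → T .] }  — accept
  I3: { [E → . ( num a], [T → e . (], [T → e . E], [T → e .] }  — shift, reduce
  I4: { [E → ( . num a], [T → e ( .] }  — shift, reduce
  I5: { [T → e E .] }  — reduce
  I6: { [E → ( num . a] }  — shift
  I7: { [E → ( num a .] }  — reduce
  I8: { [T → ( num . num] }  — shift
  I9: { [T → ( num num .] }  — reduce

No state contains more than one complete item.

Answer: No reduce-reduce conflicts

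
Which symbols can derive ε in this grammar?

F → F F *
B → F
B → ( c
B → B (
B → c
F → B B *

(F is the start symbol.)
There are no ε-productions, so no non-terminal can derive ε.
No non-terminals are nullable.

Answer: None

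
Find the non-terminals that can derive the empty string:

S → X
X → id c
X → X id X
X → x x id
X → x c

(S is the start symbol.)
None

A non-terminal is nullable if it can derive ε (the empty string): either it has an ε-production, or it has a production whose right-hand side consists entirely of nullable non-terminals.

There are no ε-productions, so no non-terminal can derive ε.
No non-terminals are nullable.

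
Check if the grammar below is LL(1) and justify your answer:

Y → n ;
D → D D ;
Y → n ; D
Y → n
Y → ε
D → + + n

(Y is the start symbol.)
Relevant sets:
  FIRST(D) = { '+' }
  FOLLOW(Y) = { $ }

For Y:
  PREDICT(Y → n ';') = { 'n' }
  PREDICT(Y → n ';' D) = { 'n' }
  PREDICT(Y → n) = { 'n' }
  PREDICT(Y → ε) = { $ }
For D:
  PREDICT(D → D D ';') = { '+' }
  PREDICT(D → '+' '+' n) = { '+' }

Conflict found: Predict set conflict for Y: { 'n' }
The grammar is NOT LL(1).

Answer: No. Predict set conflict for Y: { 'n' }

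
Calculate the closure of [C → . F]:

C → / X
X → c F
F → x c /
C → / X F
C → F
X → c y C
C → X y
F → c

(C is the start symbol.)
{ [C → . F], [F → . c], [F → . x c /] }

To compute CLOSURE, for each item [A → α.Bβ] where B is a non-terminal, add [B → .γ] for all productions B → γ; repeat for the newly added items until nothing changes.

Start with: [C → . F]
  [C → . F] has the dot before F: add [F → . x c /], [F → . c]
No further items can be added.

CLOSURE = { [C → . F], [F → . c], [F → . x c /] }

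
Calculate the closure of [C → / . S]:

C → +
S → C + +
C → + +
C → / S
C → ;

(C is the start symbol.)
{ [C → . + +], [C → . +], [C → . / S], [C → . ;], [C → / . S], [S → . C + +] }

Start with: [C → / . S]
  [C → / . S] has the dot before S: add [S → . C + +]
  [S → . C + +] has the dot before C: add [C → . +], [C → . + +], [C → . / S], [C → . ;]
No further items can be added.

CLOSURE = { [C → . + +], [C → . +], [C → . / S], [C → . ;], [C → / . S], [S → . C + +] }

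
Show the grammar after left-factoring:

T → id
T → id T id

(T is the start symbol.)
Left-factoring transforms A → αβ₁ | αβ₂ into A → αA' and A' → β₁ | β₂
(α is the longest common prefix among the alternatives). Repeat until
no nonterminal has two alternatives with a common prefix.

Round 1: T has alternatives sharing prefix 'id'. Introduce T': T → id T'
  Add: T' → ε
  Add: T' → T id

No remaining common prefixes — done.

Resulting grammar:
T → id T'
T' → ε
T' → T id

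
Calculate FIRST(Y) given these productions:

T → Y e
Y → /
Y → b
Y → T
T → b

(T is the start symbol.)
{ '/', 'b' }

FIRST sets of the other non-terminals involved (by the same procedure, iterated to a fixed point):
  FIRST(T) = { '/', 'b' }

From Y → /:
  - '/' is a terminal: add '/' and stop
From Y → b:
  - b is a terminal: add 'b' and stop
From Y → T:
  - T is a non-terminal: add FIRST(T) \ {ε} = { '/', 'b' }
    T is not nullable, so stop

Collecting: FIRST(Y) = { '/', 'b' }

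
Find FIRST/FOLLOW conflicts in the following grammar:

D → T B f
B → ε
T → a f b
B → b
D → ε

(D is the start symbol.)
No FIRST/FOLLOW conflicts.

A FIRST/FOLLOW conflict occurs when a non-terminal N has a nullable alternative N → β (β ⇒* ε) and another alternative N → α with FIRST(α) ∩ FOLLOW(N) ≠ ∅: on such a lookahead the parser cannot decide between expanding α and letting N vanish via β.

Nullable non-terminals: B, D.
FIRST sets used below: FIRST(T) = { 'a' }

B: nullable alternative(s) B → ε; FOLLOW(B) = { 'f' }
  B → ε: FIRST \ {ε} = { } — this is the only nullable alternative, skip
  B → b: FIRST \ {ε} = { 'b' } — disjoint from FOLLOW(B)

D: nullable alternative(s) D → ε; FOLLOW(D) = { $ }
  D → T B f: FIRST \ {ε} = { 'a' } — disjoint from FOLLOW(D)
  D → ε: FIRST \ {ε} = { } — this is the only nullable alternative, skip

T has no nullable alternative, so no FIRST/FOLLOW check is needed there.

No FIRST/FOLLOW conflicts found.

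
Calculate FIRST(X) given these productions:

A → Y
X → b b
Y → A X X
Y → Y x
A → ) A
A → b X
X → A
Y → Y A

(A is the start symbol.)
FIRST sets of the other non-terminals involved (by the same procedure, iterated to a fixed point):
  FIRST(A) = { ')', 'b' }

From X → b b:
  - b is a terminal: add 'b' and stop
From X → A:
  - A is a non-terminal: add FIRST(A) \ {ε} = { ')', 'b' }
    A is not nullable, so stop

Collecting: FIRST(X) = { ')', 'b' }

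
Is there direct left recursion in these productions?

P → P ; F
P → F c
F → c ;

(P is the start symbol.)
Direct left recursion occurs when N → N α for some non-terminal N (the right-hand side begins with the left-hand side itself).

P → P ; F: LEFT RECURSIVE (starts with P)
P → F c: starts with F
F → c ;: starts with c

The grammar has direct left recursion on: P.

Answer: Yes, P is left-recursive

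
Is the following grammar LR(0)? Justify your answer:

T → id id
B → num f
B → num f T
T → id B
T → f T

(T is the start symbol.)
No. Shift-reduce conflict between [B → num f .] and [T → . f T]

A grammar is LR(0) if no state in the canonical LR(0) collection has:
  - both a shift item (dot before a terminal) and a complete item (shift-reduce conflict), or
  - two or more complete items (reduce-reduce conflict; the accept item [T' → T .] counts as a complete item here).

Augment with T' → T and build the canonical LR(0) collection (I0 = CLOSURE({[T' → . T]}), then GOTO on every symbol after a dot until no new states appear). It has 10 states:
  I0: { [T → . f T], [T → . id B], [T → . id id], [T' → . T] }  — shift
  I1: { [T' → T .] }  — accept
  I2: { [T → . f T], [T → . id B], [T → . id id], [T → f . T] }  — shift
  I3: { [B → . num f T], [B → . num f], [T → id . B], [T → id . id] }  — shift
  I4: { [T → id B .] }  — reduce
  I5: { [T → id id .] }  — reduce
  I6: { [B → num . f T], [B → num . f] }  — shift
  I7: { [B → num f . T], [B → num f .], [T → . f T], [T → . id B], [T → . id id] }  — shift, reduce
  I8: { [B → num f T .] }  — reduce
  I9: { [T → f T .] }  — reduce

Conflict in state I7:
  Shift-reduce conflict between [B → num f .] and [T → . f T]
So the grammar is NOT LR(0).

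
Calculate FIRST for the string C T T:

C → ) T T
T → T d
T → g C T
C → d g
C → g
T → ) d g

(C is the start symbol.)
{ ')', 'd', 'g' }

FIRST sets of the non-terminals involved (from the grammar, by fixed-point iteration):
  FIRST(C) = { ')', 'd', 'g' }

To compute FIRST(C T T), process the symbols left to right:
Symbol C is a non-terminal. Add FIRST(C) \ {ε} = { ')', 'd', 'g' }
C is not nullable (ε ∉ FIRST(C)), so stop here.
FIRST(C T T) = { ')', 'd', 'g' }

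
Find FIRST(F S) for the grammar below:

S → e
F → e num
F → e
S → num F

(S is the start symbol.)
FIRST sets of the non-terminals involved (from the grammar, by fixed-point iteration):
  FIRST(F) = { 'e' }

To compute FIRST(F S), process the symbols left to right:
Symbol F is a non-terminal. Add FIRST(F) \ {ε} = { 'e' }
F is not nullable (ε ∉ FIRST(F)), so stop here.
FIRST(F S) = { 'e' }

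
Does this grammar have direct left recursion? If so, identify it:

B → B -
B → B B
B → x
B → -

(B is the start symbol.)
Direct left recursion occurs when N → N α for some non-terminal N (the right-hand side begins with the left-hand side itself).

B → B -: LEFT RECURSIVE (starts with B)
B → B B: LEFT RECURSIVE (starts with B)
B → x: starts with x
B → -: starts with '-'

The grammar has direct left recursion on: B.

Answer: Yes, B is left-recursive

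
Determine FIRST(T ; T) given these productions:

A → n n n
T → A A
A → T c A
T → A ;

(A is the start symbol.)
FIRST sets of the non-terminals involved (from the grammar, by fixed-point iteration):
  FIRST(T) = { 'n' }

To compute FIRST(T ; T), process the symbols left to right:
Symbol T is a non-terminal. Add FIRST(T) \ {ε} = { 'n' }
T is not nullable (ε ∉ FIRST(T)), so stop here.
FIRST(T ; T) = { 'n' }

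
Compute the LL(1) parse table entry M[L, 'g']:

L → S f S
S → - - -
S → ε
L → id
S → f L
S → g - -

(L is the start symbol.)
L → S f S

To find M[L, 'g'], we find productions for L where 'g' is in the predict set (PREDICT(N → α) = (FIRST(α) \ {ε}) ∪ (FOLLOW(N) if α ⇒* ε)).

Relevant sets:
  FIRST(S) = { '-', 'f', 'g', ε }

L → S f S: PREDICT = { '-', 'f', 'g' }
  'g' is in predict set, so this production goes in M[L, 'g']
L → id: PREDICT = { 'id' }

M[L, 'g'] = L → S f S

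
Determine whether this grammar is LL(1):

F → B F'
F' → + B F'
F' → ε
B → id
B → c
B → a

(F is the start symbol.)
Yes, the grammar is LL(1).

A grammar is LL(1) if for each non-terminal N with multiple productions, the predict sets of those productions are pairwise disjoint, where PREDICT(N → α) = (FIRST(α) \ {ε}) ∪ (FOLLOW(N) if α ⇒* ε).

Relevant sets:
  FOLLOW(F') = { $ }

For F':
  PREDICT(F' → '+' B F') = { '+' }
  PREDICT(F' → ε) = { $ }
For B:
  PREDICT(B → id) = { 'id' }
  PREDICT(B → c) = { 'c' }
  PREDICT(B → a) = { 'a' }
F has a single production, so nothing to check there.

All predict sets are disjoint. The grammar IS LL(1).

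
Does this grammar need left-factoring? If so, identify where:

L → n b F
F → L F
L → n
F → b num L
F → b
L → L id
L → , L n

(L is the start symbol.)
Yes, L has productions with common prefix 'n'; F has productions with common prefix 'b'

Left-factoring is needed when two productions for the same non-terminal
share a common prefix on the right-hand side.

Productions for L:
  L → n b F
  L → n
  L → L id
  L → , L n
Productions for F:
  F → L F
  F → b num L
  F → b

Found common prefix 'n' in productions for L
Found common prefix 'b' in productions for F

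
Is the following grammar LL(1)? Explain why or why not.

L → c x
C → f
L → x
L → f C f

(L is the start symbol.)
Yes, the grammar is LL(1).

A grammar is LL(1) if for each non-terminal N with multiple productions, the predict sets of those productions are pairwise disjoint, where PREDICT(N → α) = (FIRST(α) \ {ε}) ∪ (FOLLOW(N) if α ⇒* ε).

For L:
  PREDICT(L → c x) = { 'c' }
  PREDICT(L → x) = { 'x' }
  PREDICT(L → f C f) = { 'f' }
C has a single production, so nothing to check there.

All predict sets are disjoint. The grammar IS LL(1).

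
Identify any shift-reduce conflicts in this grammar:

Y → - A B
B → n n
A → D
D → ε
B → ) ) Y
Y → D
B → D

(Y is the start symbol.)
Yes — I0: [D → .] vs [Y → . - A B]; I4: [D → .] vs [B → . ) ) Y]; I11: [D → .] vs [Y → . - A B]

A shift-reduce conflict occurs when an LR(0) state has both:
  - a complete (reduce) item [A → α .] (dot at the end), and
  - a shift item [B → β . c γ] (dot before a terminal).

Augment with Y' → Y and build the canonical LR(0) collection (I0 = CLOSURE({[Y' → . Y]}), then GOTO on every symbol after a dot until no new states appear). It has 13 states:
  I0: { [D → .], [Y → . - A B], [Y → . D], [Y' → . Y] }  — shift, reduce
  I1: { [A → . D], [D → .], [Y → - . A B] }  — reduce
  I2: { [Y → D .] }  — reduce
  I3: { [Y' → Y .] }  — accept
  I4: { [B → . ) ) Y], [B → . D], [B → . n n], [D → .], [Y → - A . B] }  — shift, reduce
  I5: { [A → D .] }  — reduce
  I6: { [B → ) . ) Y] }  — shift
  I7: { [Y → - A B .] }  — reduce
  I8: { [B → D .] }  — reduce
  I9: { [B → n . n] }  — shift
  I10: { [B → n n .] }  — reduce
  I11: { [B → ) ) . Y], [D → .], [Y → . - A B], [Y → . D] }  — shift, reduce
  I12: { [B → ) ) Y .] }  — reduce

I0 contains reduce item [D → .] and shift item [Y → . - A B] — shift-reduce conflict.
I4 contains reduce item [D → .] and shift items [B → . ) ) Y], [B → . n n] — shift-reduce conflict.
I11 contains reduce item [D → .] and shift item [Y → . - A B] — shift-reduce conflict.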